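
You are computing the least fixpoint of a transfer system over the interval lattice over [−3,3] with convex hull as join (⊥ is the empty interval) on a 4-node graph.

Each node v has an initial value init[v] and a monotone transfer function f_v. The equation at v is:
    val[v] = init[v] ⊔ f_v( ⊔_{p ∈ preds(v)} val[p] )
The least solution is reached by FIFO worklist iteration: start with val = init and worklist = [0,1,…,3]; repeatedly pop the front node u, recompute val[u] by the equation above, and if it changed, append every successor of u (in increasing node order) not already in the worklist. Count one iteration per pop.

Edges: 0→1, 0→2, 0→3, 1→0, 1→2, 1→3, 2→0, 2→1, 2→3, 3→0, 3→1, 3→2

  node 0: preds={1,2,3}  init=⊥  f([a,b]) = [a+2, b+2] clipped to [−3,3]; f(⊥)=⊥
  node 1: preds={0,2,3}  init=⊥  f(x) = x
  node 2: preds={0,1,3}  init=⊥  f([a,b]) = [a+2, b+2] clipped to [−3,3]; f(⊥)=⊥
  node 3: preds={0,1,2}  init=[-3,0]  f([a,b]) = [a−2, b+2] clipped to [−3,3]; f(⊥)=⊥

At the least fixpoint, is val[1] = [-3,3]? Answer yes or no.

yes

Iteration log — 9 steps:
  step 1. node 0  ⊔preds=[-3,0]  new=[-1,2]  old=⊥  +wl: 
  step 2. node 1  ⊔preds=[-3,2]  new=[-3,2]  old=⊥  +wl: 0
  step 3. node 2  ⊔preds=[-3,2]  new=[-1,3]  old=⊥  +wl: 1
  step 4. node 3  ⊔preds=[-3,3]  new=[-3,3]  old=[-3,0]  +wl: 2
  step 5. node 0  ⊔preds=[-3,3]  new=[-1,3]  old=[-1,2]  +wl: 3
  step 6. node 1  ⊔preds=[-3,3]  new=[-3,3]  old=[-3,2]  +wl: 0
  step 7. node 2  ⊔preds=[-3,3]  new=[-1,3]  stable
  step 8. node 3  ⊔preds=[-3,3]  new=[-3,3]  stable
  step 9. node 0  ⊔preds=[-3,3]  new=[-1,3]  stable

Least fixpoint reached:
  node 0: [-1,3]
  node 1: [-3,3]
  node 2: [-1,3]
  node 3: [-3,3]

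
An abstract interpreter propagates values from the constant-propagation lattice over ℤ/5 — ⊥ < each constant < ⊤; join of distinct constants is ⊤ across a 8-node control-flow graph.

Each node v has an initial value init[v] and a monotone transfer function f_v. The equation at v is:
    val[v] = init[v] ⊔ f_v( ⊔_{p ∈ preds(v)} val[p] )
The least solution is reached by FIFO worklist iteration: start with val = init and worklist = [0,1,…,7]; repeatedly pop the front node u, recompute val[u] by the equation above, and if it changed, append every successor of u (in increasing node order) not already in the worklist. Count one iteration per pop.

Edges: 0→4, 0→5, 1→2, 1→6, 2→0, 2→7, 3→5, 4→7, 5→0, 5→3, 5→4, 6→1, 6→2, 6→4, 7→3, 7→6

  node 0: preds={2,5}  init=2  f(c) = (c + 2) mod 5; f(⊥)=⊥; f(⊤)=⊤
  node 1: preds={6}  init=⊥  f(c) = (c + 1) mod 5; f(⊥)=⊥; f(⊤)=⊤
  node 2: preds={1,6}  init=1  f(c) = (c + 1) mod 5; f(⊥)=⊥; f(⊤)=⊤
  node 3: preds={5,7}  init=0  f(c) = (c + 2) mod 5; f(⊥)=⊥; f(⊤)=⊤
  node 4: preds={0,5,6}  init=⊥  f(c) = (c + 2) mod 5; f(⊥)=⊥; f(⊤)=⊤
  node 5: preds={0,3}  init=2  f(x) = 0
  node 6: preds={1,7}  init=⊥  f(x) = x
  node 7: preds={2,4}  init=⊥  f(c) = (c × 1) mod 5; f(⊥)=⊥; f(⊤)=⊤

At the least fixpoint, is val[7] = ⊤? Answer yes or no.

yes

Trace (18 dequeues):
  [1] u=0 | in ⊤ | out ⊤ | prev 2 | push {}
  [2] u=1 | in ⊥ | out ⊥ | ==
  [3] u=2 | in ⊥ | out 1 | ==
  [4] u=3 | in 2 | out ⊤ | prev 0 | push {}
  [5] u=4 | in ⊤ | out ⊤ | prev ⊥ | push {}
  [6] u=5 | in ⊤ | out ⊤ | prev 2 | push {0,3,4}
  [7] u=6 | in ⊥ | out ⊥ | ==
  [8] u=7 | in ⊤ | out ⊤ | prev ⊥ | push {6}
  [9] u=0 | in ⊤ | out ⊤ | ==
  [10] u=3 | in ⊤ | out ⊤ | ==
  [11] u=4 | in ⊤ | out ⊤ | ==
  [12] u=6 | in ⊤ | out ⊤ | prev ⊥ | push {1,2,4}
  [13] u=1 | in ⊤ | out ⊤ | prev ⊥ | push {6}
  [14] u=2 | in ⊤ | out ⊤ | prev 1 | push {0,7}
  [15] u=4 | in ⊤ | out ⊤ | ==
  [16] u=6 | in ⊤ | out ⊤ | ==
  [17] u=0 | in ⊤ | out ⊤ | ==
  [18] u=7 | in ⊤ | out ⊤ | ==

Converged values:
  [0] ⊤
  [1] ⊤
  [2] ⊤
  [3] ⊤
  [4] ⊤
  [5] ⊤
  [6] ⊤
  [7] ⊤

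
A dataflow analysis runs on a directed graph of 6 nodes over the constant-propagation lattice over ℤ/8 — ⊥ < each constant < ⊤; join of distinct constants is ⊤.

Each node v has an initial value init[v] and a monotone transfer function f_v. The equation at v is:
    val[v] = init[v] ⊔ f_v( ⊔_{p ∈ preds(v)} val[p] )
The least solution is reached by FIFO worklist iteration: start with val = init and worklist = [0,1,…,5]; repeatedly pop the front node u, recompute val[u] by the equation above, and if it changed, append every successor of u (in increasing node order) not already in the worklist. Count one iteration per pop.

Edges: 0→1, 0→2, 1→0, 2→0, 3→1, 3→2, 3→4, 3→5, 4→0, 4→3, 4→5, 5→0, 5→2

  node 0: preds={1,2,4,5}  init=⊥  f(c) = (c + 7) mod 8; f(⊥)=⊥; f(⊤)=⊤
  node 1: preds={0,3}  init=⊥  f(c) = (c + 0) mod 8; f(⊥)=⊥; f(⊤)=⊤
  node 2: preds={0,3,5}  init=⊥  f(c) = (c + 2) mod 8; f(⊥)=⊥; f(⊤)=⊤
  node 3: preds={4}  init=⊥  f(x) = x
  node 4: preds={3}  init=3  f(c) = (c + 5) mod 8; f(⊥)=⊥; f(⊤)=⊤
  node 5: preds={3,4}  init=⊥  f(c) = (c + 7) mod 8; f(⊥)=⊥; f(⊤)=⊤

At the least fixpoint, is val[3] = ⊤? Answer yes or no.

yes

Worklist (15 pops):
  #1 pop 0: in=3 → 2 (was ⊥); enqueue []
  #2 pop 1: in=2 → 2 (was ⊥); enqueue [0]
  #3 pop 2: in=2 → 4 (was ⊥); enqueue []
  #4 pop 3: in=3 → 3 (was ⊥); enqueue [1,2]
  #5 pop 4: in=3 → ⊤ (was 3); enqueue [3]
  #6 pop 5: in=⊤ → ⊤ (was ⊥); enqueue []
  #7 pop 0: in=⊤ → ⊤ (was 2); enqueue []
  #8 pop 1: in=⊤ → ⊤ (was 2); enqueue [0]
  #9 pop 2: in=⊤ → ⊤ (was 4); enqueue []
  #10 pop 3: in=⊤ → ⊤ (was 3); enqueue [1,2,4,5]
  #11 pop 0: in=⊤ → ⊤ (no change)
  #12 pop 1: in=⊤ → ⊤ (no change)
  #13 pop 2: in=⊤ → ⊤ (no change)
  #14 pop 4: in=⊤ → ⊤ (no change)
  #15 pop 5: in=⊤ → ⊤ (no change)

Fixpoint:
  val[0] = ⊤
  val[1] = ⊤
  val[2] = ⊤
  val[3] = ⊤
  val[4] = ⊤
  val[5] = ⊤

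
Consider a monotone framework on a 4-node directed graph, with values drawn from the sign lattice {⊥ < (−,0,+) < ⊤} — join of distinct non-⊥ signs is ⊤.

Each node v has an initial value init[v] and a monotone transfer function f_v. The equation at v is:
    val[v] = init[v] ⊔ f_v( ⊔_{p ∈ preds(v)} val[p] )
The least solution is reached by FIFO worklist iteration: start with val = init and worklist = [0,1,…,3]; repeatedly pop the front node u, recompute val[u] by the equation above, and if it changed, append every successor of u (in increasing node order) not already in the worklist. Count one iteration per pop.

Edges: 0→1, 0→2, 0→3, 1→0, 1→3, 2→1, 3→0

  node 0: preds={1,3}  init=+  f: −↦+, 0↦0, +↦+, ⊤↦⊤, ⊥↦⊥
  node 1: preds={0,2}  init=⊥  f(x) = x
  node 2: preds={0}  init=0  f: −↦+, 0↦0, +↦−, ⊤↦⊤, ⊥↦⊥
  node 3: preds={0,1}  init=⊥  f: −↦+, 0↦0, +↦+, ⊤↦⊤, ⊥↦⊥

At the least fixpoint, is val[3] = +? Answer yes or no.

Worklist (8 pops):
  #1 pop 0: in=⊥ → + (no change)
  #2 pop 1: in=⊤ → ⊤ (was ⊥); enqueue [0]
  #3 pop 2: in=+ → ⊤ (was 0); enqueue [1]
  #4 pop 3: in=⊤ → ⊤ (was ⊥); enqueue []
  #5 pop 0: in=⊤ → ⊤ (was +); enqueue [2,3]
  #6 pop 1: in=⊤ → ⊤ (no change)
  #7 pop 2: in=⊤ → ⊤ (no change)
  #8 pop 3: in=⊤ → ⊤ (no change)

Fixpoint:
  val[0] = ⊤
  val[1] = ⊤
  val[2] = ⊤
  val[3] = ⊤

no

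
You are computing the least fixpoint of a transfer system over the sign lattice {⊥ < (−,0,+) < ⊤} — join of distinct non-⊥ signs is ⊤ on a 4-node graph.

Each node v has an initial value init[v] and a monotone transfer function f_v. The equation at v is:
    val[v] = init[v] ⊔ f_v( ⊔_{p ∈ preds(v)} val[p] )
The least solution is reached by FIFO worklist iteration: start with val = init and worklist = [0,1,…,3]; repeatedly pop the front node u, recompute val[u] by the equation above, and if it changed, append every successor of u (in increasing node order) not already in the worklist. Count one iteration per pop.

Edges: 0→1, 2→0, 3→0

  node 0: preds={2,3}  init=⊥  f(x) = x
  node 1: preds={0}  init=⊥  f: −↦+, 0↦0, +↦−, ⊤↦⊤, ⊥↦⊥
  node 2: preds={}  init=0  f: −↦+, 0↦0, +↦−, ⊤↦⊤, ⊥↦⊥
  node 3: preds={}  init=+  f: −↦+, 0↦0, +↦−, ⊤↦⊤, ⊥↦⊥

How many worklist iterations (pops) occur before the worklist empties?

4

Trace (4 dequeues):
  [1] u=0 | in ⊤ | out ⊤ | prev ⊥ | push {}
  [2] u=1 | in ⊤ | out ⊤ | prev ⊥ | push {}
  [3] u=2 | in ⊥ | out 0 | ==
  [4] u=3 | in ⊥ | out + | ==

Converged values:
  [0] ⊤
  [1] ⊤
  [2] 0
  [3] +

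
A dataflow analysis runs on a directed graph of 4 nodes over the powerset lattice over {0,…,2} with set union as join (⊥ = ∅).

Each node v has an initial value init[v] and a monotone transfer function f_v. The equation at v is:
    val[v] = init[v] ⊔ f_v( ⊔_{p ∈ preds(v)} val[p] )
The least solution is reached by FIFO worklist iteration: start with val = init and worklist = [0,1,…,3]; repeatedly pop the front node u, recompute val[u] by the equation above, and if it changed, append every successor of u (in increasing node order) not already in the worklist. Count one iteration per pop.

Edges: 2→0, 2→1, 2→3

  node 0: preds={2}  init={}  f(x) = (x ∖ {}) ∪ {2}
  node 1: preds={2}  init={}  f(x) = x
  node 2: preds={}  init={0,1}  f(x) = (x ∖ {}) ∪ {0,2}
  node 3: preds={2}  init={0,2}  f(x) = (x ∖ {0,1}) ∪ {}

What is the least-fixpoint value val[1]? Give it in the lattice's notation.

{0,1,2}

Iteration log — 6 steps:
  step 1. node 0  ⊔preds={0,1}  new={0,1,2}  old={}  +wl: 
  step 2. node 1  ⊔preds={0,1}  new={0,1}  old={}  +wl: 
  step 3. node 2  ⊔preds={}  new={0,1,2}  old={0,1}  +wl: 0,1
  step 4. node 3  ⊔preds={0,1,2}  new={0,2}  stable
  step 5. node 0  ⊔preds={0,1,2}  new={0,1,2}  stable
  step 6. node 1  ⊔preds={0,1,2}  new={0,1,2}  old={0,1}  +wl: 

Least fixpoint reached:
  node 0: {0,1,2}
  node 1: {0,1,2}
  node 2: {0,1,2}
  node 3: {0,2}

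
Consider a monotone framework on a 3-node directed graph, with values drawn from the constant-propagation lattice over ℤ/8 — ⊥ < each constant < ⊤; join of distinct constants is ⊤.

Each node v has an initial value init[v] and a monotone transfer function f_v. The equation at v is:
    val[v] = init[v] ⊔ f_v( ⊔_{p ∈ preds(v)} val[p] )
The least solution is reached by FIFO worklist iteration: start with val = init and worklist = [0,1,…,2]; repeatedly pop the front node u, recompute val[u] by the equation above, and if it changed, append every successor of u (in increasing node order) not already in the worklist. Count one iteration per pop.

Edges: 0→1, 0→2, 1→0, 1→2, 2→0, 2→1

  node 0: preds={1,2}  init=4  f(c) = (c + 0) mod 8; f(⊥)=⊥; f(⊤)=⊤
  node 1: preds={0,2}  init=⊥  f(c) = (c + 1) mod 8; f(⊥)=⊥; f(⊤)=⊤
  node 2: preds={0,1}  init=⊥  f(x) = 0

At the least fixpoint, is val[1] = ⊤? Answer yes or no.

Trace (7 dequeues):
  [1] u=0 | in ⊥ | out 4 | ==
  [2] u=1 | in 4 | out 5 | prev ⊥ | push {0}
  [3] u=2 | in ⊤ | out 0 | prev ⊥ | push {1}
  [4] u=0 | in ⊤ | out ⊤ | prev 4 | push {2}
  [5] u=1 | in ⊤ | out ⊤ | prev 5 | push {0}
  [6] u=2 | in ⊤ | out 0 | ==
  [7] u=0 | in ⊤ | out ⊤ | ==

Converged values:
  [0] ⊤
  [1] ⊤
  [2] 0

yes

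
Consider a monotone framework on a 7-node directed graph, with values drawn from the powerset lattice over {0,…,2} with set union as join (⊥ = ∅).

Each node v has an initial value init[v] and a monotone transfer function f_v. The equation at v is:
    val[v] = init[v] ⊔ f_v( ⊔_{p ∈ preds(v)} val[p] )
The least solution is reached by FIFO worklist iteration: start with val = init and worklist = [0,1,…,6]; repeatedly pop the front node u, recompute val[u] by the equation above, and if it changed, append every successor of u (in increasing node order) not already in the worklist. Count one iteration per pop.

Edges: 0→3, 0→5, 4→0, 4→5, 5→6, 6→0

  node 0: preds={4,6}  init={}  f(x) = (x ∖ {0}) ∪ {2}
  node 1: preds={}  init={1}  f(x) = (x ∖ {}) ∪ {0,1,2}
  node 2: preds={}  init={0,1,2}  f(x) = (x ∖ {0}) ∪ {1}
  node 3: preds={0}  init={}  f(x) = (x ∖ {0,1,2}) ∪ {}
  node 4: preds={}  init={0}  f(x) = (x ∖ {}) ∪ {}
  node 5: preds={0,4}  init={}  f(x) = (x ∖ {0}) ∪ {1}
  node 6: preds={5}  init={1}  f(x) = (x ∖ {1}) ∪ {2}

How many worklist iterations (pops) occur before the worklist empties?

8

Worklist (8 pops):
  #1 pop 0: in={0,1} → {1,2} (was {}); enqueue []
  #2 pop 1: in={} → {0,1,2} (was {1}); enqueue []
  #3 pop 2: in={} → {0,1,2} (no change)
  #4 pop 3: in={1,2} → {} (no change)
  #5 pop 4: in={} → {0} (no change)
  #6 pop 5: in={0,1,2} → {1,2} (was {}); enqueue []
  #7 pop 6: in={1,2} → {1,2} (was {1}); enqueue [0]
  #8 pop 0: in={0,1,2} → {1,2} (no change)

Fixpoint:
  val[0] = {1,2}
  val[1] = {0,1,2}
  val[2] = {0,1,2}
  val[3] = {}
  val[4] = {0}
  val[5] = {1,2}
  val[6] = {1,2}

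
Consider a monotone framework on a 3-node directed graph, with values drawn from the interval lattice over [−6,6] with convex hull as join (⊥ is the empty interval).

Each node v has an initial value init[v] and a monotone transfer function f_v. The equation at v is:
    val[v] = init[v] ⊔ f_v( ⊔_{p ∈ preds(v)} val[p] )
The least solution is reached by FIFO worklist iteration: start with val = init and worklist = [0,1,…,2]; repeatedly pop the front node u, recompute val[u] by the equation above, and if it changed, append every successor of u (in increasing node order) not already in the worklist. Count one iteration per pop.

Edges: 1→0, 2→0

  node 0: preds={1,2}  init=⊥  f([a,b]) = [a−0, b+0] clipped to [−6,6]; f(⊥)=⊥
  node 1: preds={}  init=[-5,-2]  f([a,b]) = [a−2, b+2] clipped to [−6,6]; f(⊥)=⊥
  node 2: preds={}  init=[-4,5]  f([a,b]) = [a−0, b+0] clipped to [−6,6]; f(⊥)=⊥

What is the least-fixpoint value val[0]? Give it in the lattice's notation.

Iteration log — 3 steps:
  step 1. node 0  ⊔preds=[-5,5]  new=[-5,5]  old=⊥  +wl: 
  step 2. node 1  ⊔preds=⊥  new=[-5,-2]  stable
  step 3. node 2  ⊔preds=⊥  new=[-4,5]  stable

Least fixpoint reached:
  node 0: [-5,5]
  node 1: [-5,-2]
  node 2: [-4,5]

[-5,5]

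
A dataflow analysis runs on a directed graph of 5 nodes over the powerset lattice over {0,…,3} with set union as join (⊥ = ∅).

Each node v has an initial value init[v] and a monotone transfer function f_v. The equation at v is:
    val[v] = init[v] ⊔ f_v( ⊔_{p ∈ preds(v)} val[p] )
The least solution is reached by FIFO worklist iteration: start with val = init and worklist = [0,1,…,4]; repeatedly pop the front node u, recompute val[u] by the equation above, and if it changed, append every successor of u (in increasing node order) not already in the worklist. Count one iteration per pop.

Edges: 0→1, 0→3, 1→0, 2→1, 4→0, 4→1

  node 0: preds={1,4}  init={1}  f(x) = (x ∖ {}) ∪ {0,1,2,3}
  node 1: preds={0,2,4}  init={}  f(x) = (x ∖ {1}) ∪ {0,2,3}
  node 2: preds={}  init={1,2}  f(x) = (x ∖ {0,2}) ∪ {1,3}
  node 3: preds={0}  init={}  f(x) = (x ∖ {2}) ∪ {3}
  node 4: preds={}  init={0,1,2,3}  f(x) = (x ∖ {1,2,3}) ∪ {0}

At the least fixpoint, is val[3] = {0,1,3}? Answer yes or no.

Trace (7 dequeues):
  [1] u=0 | in {0,1,2,3} | out {0,1,2,3} | prev {1} | push {}
  [2] u=1 | in {0,1,2,3} | out {0,2,3} | prev {} | push {0}
  [3] u=2 | in {} | out {1,2,3} | prev {1,2} | push {1}
  [4] u=3 | in {0,1,2,3} | out {0,1,3} | prev {} | push {}
  [5] u=4 | in {} | out {0,1,2,3} | ==
  [6] u=0 | in {0,1,2,3} | out {0,1,2,3} | ==
  [7] u=1 | in {0,1,2,3} | out {0,2,3} | ==

Converged values:
  [0] {0,1,2,3}
  [1] {0,2,3}
  [2] {1,2,3}
  [3] {0,1,3}
  [4] {0,1,2,3}

yes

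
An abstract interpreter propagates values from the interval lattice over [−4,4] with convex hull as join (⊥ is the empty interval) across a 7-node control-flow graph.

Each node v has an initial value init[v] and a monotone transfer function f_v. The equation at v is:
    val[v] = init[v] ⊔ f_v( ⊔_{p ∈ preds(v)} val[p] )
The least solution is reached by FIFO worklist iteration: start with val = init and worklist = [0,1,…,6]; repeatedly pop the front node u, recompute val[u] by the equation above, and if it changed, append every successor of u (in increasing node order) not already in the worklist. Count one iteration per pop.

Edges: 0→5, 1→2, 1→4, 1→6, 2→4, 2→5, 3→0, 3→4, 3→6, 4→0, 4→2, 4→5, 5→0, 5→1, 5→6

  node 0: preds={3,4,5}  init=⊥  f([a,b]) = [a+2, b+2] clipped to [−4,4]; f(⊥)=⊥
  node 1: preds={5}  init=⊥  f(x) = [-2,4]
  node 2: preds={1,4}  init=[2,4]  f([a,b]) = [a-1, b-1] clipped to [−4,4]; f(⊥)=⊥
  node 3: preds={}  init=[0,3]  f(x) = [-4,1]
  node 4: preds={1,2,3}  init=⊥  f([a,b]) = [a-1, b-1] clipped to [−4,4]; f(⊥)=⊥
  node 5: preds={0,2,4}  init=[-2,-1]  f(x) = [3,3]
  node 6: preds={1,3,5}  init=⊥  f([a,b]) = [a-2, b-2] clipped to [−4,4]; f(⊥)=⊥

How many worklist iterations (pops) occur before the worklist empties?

Iteration log — 12 steps:
  step 1. node 0  ⊔preds=[-2,3]  new=[0,4]  old=⊥  +wl: 
  step 2. node 1  ⊔preds=[-2,-1]  new=[-2,4]  old=⊥  +wl: 
  step 3. node 2  ⊔preds=[-2,4]  new=[-3,4]  old=[2,4]  +wl: 
  step 4. node 3  ⊔preds=⊥  new=[-4,3]  old=[0,3]  +wl: 0
  step 5. node 4  ⊔preds=[-4,4]  new=[-4,3]  old=⊥  +wl: 2
  step 6. node 5  ⊔preds=[-4,4]  new=[-2,3]  old=[-2,-1]  +wl: 1
  step 7. node 6  ⊔preds=[-4,4]  new=[-4,2]  old=⊥  +wl: 
  step 8. node 0  ⊔preds=[-4,3]  new=[-2,4]  old=[0,4]  +wl: 5
  step 9. node 2  ⊔preds=[-4,4]  new=[-4,4]  old=[-3,4]  +wl: 4
  step 10. node 1  ⊔preds=[-2,3]  new=[-2,4]  stable
  step 11. node 5  ⊔preds=[-4,4]  new=[-2,3]  stable
  step 12. node 4  ⊔preds=[-4,4]  new=[-4,3]  stable

Least fixpoint reached:
  node 0: [-2,4]
  node 1: [-2,4]
  node 2: [-4,4]
  node 3: [-4,3]
  node 4: [-4,3]
  node 5: [-2,3]
  node 6: [-4,2]

12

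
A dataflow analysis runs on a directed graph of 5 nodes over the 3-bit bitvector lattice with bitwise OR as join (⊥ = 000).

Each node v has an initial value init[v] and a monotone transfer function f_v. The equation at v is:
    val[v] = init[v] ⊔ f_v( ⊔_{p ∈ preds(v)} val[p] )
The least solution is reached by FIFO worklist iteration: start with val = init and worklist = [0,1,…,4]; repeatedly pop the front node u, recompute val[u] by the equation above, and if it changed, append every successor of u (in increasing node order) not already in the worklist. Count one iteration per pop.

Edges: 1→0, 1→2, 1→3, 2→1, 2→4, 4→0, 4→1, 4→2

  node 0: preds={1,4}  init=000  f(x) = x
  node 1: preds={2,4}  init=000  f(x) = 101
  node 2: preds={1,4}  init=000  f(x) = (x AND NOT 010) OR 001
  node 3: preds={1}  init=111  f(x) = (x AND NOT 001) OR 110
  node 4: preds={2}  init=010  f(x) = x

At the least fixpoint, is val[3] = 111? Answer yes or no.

yes

Worklist (8 pops):
  #1 pop 0: in=010 → 010 (was 000); enqueue []
  #2 pop 1: in=010 → 101 (was 000); enqueue [0]
  #3 pop 2: in=111 → 101 (was 000); enqueue [1]
  #4 pop 3: in=101 → 111 (no change)
  #5 pop 4: in=101 → 111 (was 010); enqueue [2]
  #6 pop 0: in=111 → 111 (was 010); enqueue []
  #7 pop 1: in=111 → 101 (no change)
  #8 pop 2: in=111 → 101 (no change)

Fixpoint:
  val[0] = 111
  val[1] = 101
  val[2] = 101
  val[3] = 111
  val[4] = 111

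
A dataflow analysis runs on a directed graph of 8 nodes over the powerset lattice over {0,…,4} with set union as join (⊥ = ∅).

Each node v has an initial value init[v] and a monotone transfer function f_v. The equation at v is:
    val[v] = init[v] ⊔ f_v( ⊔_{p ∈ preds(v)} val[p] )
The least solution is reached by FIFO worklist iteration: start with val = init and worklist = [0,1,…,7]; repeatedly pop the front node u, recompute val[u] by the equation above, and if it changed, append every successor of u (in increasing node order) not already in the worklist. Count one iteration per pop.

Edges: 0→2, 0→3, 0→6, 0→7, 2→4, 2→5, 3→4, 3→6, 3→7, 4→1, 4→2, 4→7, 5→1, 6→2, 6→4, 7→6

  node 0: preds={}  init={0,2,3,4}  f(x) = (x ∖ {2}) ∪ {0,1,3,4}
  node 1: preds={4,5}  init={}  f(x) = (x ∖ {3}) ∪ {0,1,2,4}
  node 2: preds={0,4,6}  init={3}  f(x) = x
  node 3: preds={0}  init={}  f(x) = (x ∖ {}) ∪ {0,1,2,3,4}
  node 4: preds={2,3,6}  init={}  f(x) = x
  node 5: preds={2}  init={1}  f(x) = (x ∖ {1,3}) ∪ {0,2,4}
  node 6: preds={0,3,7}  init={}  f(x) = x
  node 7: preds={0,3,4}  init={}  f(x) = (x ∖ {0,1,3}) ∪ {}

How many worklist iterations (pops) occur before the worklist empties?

12

Worklist (12 pops):
  #1 pop 0: in={} → {0,1,2,3,4} (was {0,2,3,4}); enqueue []
  #2 pop 1: in={1} → {0,1,2,4} (was {}); enqueue []
  #3 pop 2: in={0,1,2,3,4} → {0,1,2,3,4} (was {3}); enqueue []
  #4 pop 3: in={0,1,2,3,4} → {0,1,2,3,4} (was {}); enqueue []
  #5 pop 4: in={0,1,2,3,4} → {0,1,2,3,4} (was {}); enqueue [1,2]
  #6 pop 5: in={0,1,2,3,4} → {0,1,2,4} (was {1}); enqueue []
  #7 pop 6: in={0,1,2,3,4} → {0,1,2,3,4} (was {}); enqueue [4]
  #8 pop 7: in={0,1,2,3,4} → {2,4} (was {}); enqueue [6]
  #9 pop 1: in={0,1,2,3,4} → {0,1,2,4} (no change)
  #10 pop 2: in={0,1,2,3,4} → {0,1,2,3,4} (no change)
  #11 pop 4: in={0,1,2,3,4} → {0,1,2,3,4} (no change)
  #12 pop 6: in={0,1,2,3,4} → {0,1,2,3,4} (no change)

Fixpoint:
  val[0] = {0,1,2,3,4}
  val[1] = {0,1,2,4}
  val[2] = {0,1,2,3,4}
  val[3] = {0,1,2,3,4}
  val[4] = {0,1,2,3,4}
  val[5] = {0,1,2,4}
  val[6] = {0,1,2,3,4}
  val[7] = {2,4}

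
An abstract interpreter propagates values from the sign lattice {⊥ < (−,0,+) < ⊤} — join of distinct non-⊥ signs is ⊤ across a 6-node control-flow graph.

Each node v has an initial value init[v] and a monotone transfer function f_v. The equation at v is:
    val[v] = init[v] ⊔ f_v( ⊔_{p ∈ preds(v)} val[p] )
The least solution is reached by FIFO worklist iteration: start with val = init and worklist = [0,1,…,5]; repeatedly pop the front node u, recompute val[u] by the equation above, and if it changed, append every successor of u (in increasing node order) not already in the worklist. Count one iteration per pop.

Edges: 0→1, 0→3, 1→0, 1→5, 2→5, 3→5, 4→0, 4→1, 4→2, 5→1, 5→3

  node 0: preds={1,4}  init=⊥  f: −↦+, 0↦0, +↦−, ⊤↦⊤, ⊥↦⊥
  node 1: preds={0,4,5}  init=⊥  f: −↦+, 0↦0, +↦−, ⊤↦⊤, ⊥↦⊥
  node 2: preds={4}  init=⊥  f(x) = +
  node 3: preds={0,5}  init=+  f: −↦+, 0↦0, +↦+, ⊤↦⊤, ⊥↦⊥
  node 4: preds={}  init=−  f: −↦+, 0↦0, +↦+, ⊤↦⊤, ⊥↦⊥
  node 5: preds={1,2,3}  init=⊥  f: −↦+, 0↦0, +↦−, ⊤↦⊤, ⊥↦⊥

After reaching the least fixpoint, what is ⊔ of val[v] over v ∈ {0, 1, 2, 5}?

⊤

Iteration log — 10 steps:
  step 1. node 0  ⊔preds=−  new=+  old=⊥  +wl: 
  step 2. node 1  ⊔preds=⊤  new=⊤  old=⊥  +wl: 0
  step 3. node 2  ⊔preds=−  new=+  old=⊥  +wl: 
  step 4. node 3  ⊔preds=+  new=+  stable
  step 5. node 4  ⊔preds=⊥  new=−  stable
  step 6. node 5  ⊔preds=⊤  new=⊤  old=⊥  +wl: 1,3
  step 7. node 0  ⊔preds=⊤  new=⊤  old=+  +wl: 
  step 8. node 1  ⊔preds=⊤  new=⊤  stable
  step 9. node 3  ⊔preds=⊤  new=⊤  old=+  +wl: 5
  step 10. node 5  ⊔preds=⊤  new=⊤  stable

Least fixpoint reached:
  node 0: ⊤
  node 1: ⊤
  node 2: +
  node 3: ⊤
  node 4: −
  node 5: ⊤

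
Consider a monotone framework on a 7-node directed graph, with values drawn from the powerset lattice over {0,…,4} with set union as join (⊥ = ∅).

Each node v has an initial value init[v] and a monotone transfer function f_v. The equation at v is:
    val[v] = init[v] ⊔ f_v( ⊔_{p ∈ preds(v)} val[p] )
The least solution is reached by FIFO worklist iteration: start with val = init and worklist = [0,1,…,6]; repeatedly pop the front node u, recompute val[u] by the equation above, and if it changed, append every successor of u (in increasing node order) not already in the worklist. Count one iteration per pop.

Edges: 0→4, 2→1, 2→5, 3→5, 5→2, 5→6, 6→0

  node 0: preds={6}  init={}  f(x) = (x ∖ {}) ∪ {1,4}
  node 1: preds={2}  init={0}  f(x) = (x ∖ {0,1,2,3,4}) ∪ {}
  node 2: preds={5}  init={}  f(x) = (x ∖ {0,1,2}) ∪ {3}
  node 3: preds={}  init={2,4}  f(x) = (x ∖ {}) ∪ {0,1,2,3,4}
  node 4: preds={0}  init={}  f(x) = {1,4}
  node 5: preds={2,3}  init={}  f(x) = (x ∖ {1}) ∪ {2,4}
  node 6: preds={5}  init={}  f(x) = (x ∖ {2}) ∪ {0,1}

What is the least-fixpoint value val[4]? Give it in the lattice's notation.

{1,4}

Worklist (13 pops):
  #1 pop 0: in={} → {1,4} (was {}); enqueue []
  #2 pop 1: in={} → {0} (no change)
  #3 pop 2: in={} → {3} (was {}); enqueue [1]
  #4 pop 3: in={} → {0,1,2,3,4} (was {2,4}); enqueue []
  #5 pop 4: in={1,4} → {1,4} (was {}); enqueue []
  #6 pop 5: in={0,1,2,3,4} → {0,2,3,4} (was {}); enqueue [2]
  #7 pop 6: in={0,2,3,4} → {0,1,3,4} (was {}); enqueue [0]
  #8 pop 1: in={3} → {0} (no change)
  #9 pop 2: in={0,2,3,4} → {3,4} (was {3}); enqueue [1,5]
  #10 pop 0: in={0,1,3,4} → {0,1,3,4} (was {1,4}); enqueue [4]
  #11 pop 1: in={3,4} → {0} (no change)
  #12 pop 5: in={0,1,2,3,4} → {0,2,3,4} (no change)
  #13 pop 4: in={0,1,3,4} → {1,4} (no change)

Fixpoint:
  val[0] = {0,1,3,4}
  val[1] = {0}
  val[2] = {3,4}
  val[3] = {0,1,2,3,4}
  val[4] = {1,4}
  val[5] = {0,2,3,4}
  val[6] = {0,1,3,4}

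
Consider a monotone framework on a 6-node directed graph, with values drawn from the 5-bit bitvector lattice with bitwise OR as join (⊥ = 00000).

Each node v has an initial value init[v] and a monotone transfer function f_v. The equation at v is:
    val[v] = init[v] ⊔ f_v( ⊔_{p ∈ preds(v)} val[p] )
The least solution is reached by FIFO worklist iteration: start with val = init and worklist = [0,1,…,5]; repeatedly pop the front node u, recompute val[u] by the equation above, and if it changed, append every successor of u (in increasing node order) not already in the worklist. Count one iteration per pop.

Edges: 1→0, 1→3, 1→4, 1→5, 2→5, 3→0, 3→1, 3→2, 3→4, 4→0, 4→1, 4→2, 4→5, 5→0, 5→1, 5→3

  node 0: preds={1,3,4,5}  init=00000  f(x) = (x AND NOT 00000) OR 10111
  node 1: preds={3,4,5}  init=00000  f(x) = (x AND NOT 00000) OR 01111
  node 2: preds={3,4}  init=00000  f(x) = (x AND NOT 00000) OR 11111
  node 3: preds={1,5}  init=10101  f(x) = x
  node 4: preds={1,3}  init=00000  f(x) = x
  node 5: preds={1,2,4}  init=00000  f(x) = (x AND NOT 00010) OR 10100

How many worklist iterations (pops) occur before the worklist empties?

10

Trace (10 dequeues):
  [1] u=0 | in 10101 | out 10111 | prev 00000 | push {}
  [2] u=1 | in 10101 | out 11111 | prev 00000 | push {0}
  [3] u=2 | in 10101 | out 11111 | prev 00000 | push {}
  [4] u=3 | in 11111 | out 11111 | prev 10101 | push {1,2}
  [5] u=4 | in 11111 | out 11111 | prev 00000 | push {}
  [6] u=5 | in 11111 | out 11101 | prev 00000 | push {3}
  [7] u=0 | in 11111 | out 11111 | prev 10111 | push {}
  [8] u=1 | in 11111 | out 11111 | ==
  [9] u=2 | in 11111 | out 11111 | ==
  [10] u=3 | in 11111 | out 11111 | ==

Converged values:
  [0] 11111
  [1] 11111
  [2] 11111
  [3] 11111
  [4] 11111
  [5] 11101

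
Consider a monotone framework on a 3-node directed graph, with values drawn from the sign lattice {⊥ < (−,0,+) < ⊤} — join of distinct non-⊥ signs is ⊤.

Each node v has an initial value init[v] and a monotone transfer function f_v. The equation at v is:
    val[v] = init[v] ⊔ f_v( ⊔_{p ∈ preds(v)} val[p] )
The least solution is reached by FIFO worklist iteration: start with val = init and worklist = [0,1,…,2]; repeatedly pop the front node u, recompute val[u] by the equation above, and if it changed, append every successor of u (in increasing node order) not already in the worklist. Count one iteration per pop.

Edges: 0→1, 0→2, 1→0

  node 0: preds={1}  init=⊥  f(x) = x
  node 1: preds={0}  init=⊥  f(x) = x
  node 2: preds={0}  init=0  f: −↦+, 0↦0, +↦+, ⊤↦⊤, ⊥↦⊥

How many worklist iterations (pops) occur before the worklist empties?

Trace (3 dequeues):
  [1] u=0 | in ⊥ | out ⊥ | ==
  [2] u=1 | in ⊥ | out ⊥ | ==
  [3] u=2 | in ⊥ | out 0 | ==

Converged values:
  [0] ⊥
  [1] ⊥
  [2] 0

3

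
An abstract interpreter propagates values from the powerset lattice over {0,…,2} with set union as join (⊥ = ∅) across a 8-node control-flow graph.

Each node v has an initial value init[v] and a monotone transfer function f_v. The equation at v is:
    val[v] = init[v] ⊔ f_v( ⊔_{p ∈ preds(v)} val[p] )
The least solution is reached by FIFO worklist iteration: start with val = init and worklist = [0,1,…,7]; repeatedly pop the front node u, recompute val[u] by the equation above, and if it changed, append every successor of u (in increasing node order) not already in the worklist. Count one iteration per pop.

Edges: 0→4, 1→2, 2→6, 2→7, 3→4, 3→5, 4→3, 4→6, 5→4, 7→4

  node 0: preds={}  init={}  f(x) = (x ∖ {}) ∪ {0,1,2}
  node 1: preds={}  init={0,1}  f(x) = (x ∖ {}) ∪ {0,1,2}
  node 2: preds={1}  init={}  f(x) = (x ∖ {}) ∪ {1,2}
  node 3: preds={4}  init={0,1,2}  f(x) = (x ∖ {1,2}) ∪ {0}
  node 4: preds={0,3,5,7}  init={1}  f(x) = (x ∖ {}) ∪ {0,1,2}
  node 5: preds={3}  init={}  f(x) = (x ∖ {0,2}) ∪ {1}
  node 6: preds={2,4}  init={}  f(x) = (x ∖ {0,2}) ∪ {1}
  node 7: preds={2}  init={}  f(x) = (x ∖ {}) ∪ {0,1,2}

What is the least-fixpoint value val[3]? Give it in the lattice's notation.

Trace (10 dequeues):
  [1] u=0 | in {} | out {0,1,2} | prev {} | push {}
  [2] u=1 | in {} | out {0,1,2} | prev {0,1} | push {}
  [3] u=2 | in {0,1,2} | out {0,1,2} | prev {} | push {}
  [4] u=3 | in {1} | out {0,1,2} | ==
  [5] u=4 | in {0,1,2} | out {0,1,2} | prev {1} | push {3}
  [6] u=5 | in {0,1,2} | out {1} | prev {} | push {4}
  [7] u=6 | in {0,1,2} | out {1} | prev {} | push {}
  [8] u=7 | in {0,1,2} | out {0,1,2} | prev {} | push {}
  [9] u=3 | in {0,1,2} | out {0,1,2} | ==
  [10] u=4 | in {0,1,2} | out {0,1,2} | ==

Converged values:
  [0] {0,1,2}
  [1] {0,1,2}
  [2] {0,1,2}
  [3] {0,1,2}
  [4] {0,1,2}
  [5] {1}
  [6] {1}
  [7] {0,1,2}

{0,1,2}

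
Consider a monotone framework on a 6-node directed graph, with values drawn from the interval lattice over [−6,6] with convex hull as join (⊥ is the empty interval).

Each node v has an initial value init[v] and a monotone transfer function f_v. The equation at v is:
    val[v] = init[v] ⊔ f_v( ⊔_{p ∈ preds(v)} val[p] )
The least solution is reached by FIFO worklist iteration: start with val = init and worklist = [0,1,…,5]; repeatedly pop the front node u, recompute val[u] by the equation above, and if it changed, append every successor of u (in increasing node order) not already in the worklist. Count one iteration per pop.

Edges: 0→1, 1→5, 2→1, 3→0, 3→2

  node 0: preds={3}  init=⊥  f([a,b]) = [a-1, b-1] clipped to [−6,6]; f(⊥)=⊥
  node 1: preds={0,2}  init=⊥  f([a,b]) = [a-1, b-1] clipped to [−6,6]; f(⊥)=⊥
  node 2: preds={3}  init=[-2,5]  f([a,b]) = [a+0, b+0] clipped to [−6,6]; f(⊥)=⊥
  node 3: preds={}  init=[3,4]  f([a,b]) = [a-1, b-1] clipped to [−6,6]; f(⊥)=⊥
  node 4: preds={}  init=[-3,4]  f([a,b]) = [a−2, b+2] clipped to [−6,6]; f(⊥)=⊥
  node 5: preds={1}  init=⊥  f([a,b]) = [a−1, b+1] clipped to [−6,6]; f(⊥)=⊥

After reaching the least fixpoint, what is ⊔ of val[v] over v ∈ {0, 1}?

[-3,4]

Iteration log — 6 steps:
  step 1. node 0  ⊔preds=[3,4]  new=[2,3]  old=⊥  +wl: 
  step 2. node 1  ⊔preds=[-2,5]  new=[-3,4]  old=⊥  +wl: 
  step 3. node 2  ⊔preds=[3,4]  new=[-2,5]  stable
  step 4. node 3  ⊔preds=⊥  new=[3,4]  stable
  step 5. node 4  ⊔preds=⊥  new=[-3,4]  stable
  step 6. node 5  ⊔preds=[-3,4]  new=[-4,5]  old=⊥  +wl: 

Least fixpoint reached:
  node 0: [2,3]
  node 1: [-3,4]
  node 2: [-2,5]
  node 3: [3,4]
  node 4: [-3,4]
  node 5: [-4,5]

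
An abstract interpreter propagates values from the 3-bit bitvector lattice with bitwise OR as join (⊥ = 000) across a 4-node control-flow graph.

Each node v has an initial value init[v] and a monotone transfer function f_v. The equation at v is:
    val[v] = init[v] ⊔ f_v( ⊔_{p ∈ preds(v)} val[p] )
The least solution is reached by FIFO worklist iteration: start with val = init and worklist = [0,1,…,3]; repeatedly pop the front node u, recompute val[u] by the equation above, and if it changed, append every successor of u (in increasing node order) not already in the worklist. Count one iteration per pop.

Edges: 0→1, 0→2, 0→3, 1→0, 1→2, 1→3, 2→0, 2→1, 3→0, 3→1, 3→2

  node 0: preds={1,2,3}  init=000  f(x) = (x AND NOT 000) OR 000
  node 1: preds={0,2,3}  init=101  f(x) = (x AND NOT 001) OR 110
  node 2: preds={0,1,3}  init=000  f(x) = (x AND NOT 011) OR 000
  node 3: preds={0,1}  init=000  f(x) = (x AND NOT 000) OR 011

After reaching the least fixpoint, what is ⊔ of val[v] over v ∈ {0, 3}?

111

Trace (8 dequeues):
  [1] u=0 | in 101 | out 101 | prev 000 | push {}
  [2] u=1 | in 101 | out 111 | prev 101 | push {0}
  [3] u=2 | in 111 | out 100 | prev 000 | push {1}
  [4] u=3 | in 111 | out 111 | prev 000 | push {2}
  [5] u=0 | in 111 | out 111 | prev 101 | push {3}
  [6] u=1 | in 111 | out 111 | ==
  [7] u=2 | in 111 | out 100 | ==
  [8] u=3 | in 111 | out 111 | ==

Converged values:
  [0] 111
  [1] 111
  [2] 100
  [3] 111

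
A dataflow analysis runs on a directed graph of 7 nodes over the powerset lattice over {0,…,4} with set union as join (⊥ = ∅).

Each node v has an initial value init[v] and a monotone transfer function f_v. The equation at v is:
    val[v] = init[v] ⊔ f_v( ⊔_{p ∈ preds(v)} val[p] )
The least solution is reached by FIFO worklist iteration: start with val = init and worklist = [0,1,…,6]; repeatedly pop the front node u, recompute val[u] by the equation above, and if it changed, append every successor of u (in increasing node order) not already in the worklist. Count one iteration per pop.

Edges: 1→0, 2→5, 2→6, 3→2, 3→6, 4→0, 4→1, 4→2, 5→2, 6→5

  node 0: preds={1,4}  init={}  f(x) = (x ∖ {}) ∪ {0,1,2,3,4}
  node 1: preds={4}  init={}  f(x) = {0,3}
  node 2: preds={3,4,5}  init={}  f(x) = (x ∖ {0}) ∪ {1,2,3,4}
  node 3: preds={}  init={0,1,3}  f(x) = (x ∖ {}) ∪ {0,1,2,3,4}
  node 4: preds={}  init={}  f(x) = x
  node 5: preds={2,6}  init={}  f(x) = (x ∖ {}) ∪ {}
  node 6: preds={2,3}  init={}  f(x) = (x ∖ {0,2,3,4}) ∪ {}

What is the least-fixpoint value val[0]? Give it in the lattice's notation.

{0,1,2,3,4}

Iteration log — 10 steps:
  step 1. node 0  ⊔preds={}  new={0,1,2,3,4}  old={}  +wl: 
  step 2. node 1  ⊔preds={}  new={0,3}  old={}  +wl: 0
  step 3. node 2  ⊔preds={0,1,3}  new={1,2,3,4}  old={}  +wl: 
  step 4. node 3  ⊔preds={}  new={0,1,2,3,4}  old={0,1,3}  +wl: 2
  step 5. node 4  ⊔preds={}  new={}  stable
  step 6. node 5  ⊔preds={1,2,3,4}  new={1,2,3,4}  old={}  +wl: 
  step 7. node 6  ⊔preds={0,1,2,3,4}  new={1}  old={}  +wl: 5
  step 8. node 0  ⊔preds={0,3}  new={0,1,2,3,4}  stable
  step 9. node 2  ⊔preds={0,1,2,3,4}  new={1,2,3,4}  stable
  step 10. node 5  ⊔preds={1,2,3,4}  new={1,2,3,4}  stable

Least fixpoint reached:
  node 0: {0,1,2,3,4}
  node 1: {0,3}
  node 2: {1,2,3,4}
  node 3: {0,1,2,3,4}
  node 4: {}
  node 5: {1,2,3,4}
  node 6: {1}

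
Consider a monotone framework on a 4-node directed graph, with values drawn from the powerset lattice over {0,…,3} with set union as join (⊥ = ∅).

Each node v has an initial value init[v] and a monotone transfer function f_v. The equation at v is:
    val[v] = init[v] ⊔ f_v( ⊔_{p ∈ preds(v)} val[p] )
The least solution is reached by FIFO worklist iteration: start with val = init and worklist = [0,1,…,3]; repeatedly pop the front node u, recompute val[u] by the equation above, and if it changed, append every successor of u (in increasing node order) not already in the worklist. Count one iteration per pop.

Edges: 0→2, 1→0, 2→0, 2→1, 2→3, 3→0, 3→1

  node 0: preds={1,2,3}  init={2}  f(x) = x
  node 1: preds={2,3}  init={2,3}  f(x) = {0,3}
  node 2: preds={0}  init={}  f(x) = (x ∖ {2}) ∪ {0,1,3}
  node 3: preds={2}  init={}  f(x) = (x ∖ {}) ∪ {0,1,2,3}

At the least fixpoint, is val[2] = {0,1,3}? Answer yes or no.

yes

Iteration log — 7 steps:
  step 1. node 0  ⊔preds={2,3}  new={2,3}  old={2}  +wl: 
  step 2. node 1  ⊔preds={}  new={0,2,3}  old={2,3}  +wl: 0
  step 3. node 2  ⊔preds={2,3}  new={0,1,3}  old={}  +wl: 1
  step 4. node 3  ⊔preds={0,1,3}  new={0,1,2,3}  old={}  +wl: 
  step 5. node 0  ⊔preds={0,1,2,3}  new={0,1,2,3}  old={2,3}  +wl: 2
  step 6. node 1  ⊔preds={0,1,2,3}  new={0,2,3}  stable
  step 7. node 2  ⊔preds={0,1,2,3}  new={0,1,3}  stable

Least fixpoint reached:
  node 0: {0,1,2,3}
  node 1: {0,2,3}
  node 2: {0,1,3}
  node 3: {0,1,2,3}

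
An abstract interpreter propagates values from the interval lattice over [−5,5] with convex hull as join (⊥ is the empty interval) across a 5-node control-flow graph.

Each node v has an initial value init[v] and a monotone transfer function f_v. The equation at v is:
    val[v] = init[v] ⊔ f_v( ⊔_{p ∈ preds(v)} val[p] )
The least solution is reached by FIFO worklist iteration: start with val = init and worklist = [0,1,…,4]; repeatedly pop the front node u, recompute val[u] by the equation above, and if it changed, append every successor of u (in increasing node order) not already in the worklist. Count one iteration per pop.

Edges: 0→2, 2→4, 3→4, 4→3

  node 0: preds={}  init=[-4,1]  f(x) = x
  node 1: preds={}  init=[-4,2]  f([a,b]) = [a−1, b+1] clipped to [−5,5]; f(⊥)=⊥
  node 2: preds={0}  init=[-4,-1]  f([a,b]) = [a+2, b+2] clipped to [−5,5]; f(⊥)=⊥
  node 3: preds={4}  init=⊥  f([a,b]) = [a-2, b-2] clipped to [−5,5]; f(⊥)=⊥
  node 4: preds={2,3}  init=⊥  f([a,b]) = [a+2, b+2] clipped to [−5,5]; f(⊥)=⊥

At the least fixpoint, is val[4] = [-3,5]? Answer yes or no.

Trace (7 dequeues):
  [1] u=0 | in ⊥ | out [-4,1] | ==
  [2] u=1 | in ⊥ | out [-4,2] | ==
  [3] u=2 | in [-4,1] | out [-4,3] | prev [-4,-1] | push {}
  [4] u=3 | in ⊥ | out ⊥ | ==
  [5] u=4 | in [-4,3] | out [-2,5] | prev ⊥ | push {3}
  [6] u=3 | in [-2,5] | out [-4,3] | prev ⊥ | push {4}
  [7] u=4 | in [-4,3] | out [-2,5] | ==

Converged values:
  [0] [-4,1]
  [1] [-4,2]
  [2] [-4,3]
  [3] [-4,3]
  [4] [-2,5]

no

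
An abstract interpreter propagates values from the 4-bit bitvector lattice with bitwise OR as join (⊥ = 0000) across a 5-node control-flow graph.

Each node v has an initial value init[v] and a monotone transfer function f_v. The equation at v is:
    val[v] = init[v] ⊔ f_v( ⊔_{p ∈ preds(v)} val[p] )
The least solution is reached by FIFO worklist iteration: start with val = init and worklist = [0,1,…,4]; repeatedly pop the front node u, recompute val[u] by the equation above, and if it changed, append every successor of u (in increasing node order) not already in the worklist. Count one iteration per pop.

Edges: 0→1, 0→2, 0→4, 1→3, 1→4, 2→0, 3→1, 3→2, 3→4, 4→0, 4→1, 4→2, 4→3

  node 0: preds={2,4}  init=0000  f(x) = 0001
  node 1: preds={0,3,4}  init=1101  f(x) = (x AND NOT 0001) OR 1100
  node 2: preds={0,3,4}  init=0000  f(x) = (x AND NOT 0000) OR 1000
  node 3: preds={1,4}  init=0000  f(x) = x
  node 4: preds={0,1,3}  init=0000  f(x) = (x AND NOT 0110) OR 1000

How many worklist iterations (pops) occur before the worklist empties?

10

Worklist (10 pops):
  #1 pop 0: in=0000 → 0001 (was 0000); enqueue []
  #2 pop 1: in=0001 → 1101 (no change)
  #3 pop 2: in=0001 → 1001 (was 0000); enqueue [0]
  #4 pop 3: in=1101 → 1101 (was 0000); enqueue [1,2]
  #5 pop 4: in=1101 → 1001 (was 0000); enqueue [3]
  #6 pop 0: in=1001 → 0001 (no change)
  #7 pop 1: in=1101 → 1101 (no change)
  #8 pop 2: in=1101 → 1101 (was 1001); enqueue [0]
  #9 pop 3: in=1101 → 1101 (no change)
  #10 pop 0: in=1101 → 0001 (no change)

Fixpoint:
  val[0] = 0001
  val[1] = 1101
  val[2] = 1101
  val[3] = 1101
  val[4] = 1001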